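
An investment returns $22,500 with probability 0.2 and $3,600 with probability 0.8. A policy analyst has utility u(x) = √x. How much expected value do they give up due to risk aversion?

E[u] = 0.2·√22500 + 0.8·√3600 = 0.2·150 + 0.8·60 = 78
CE = (78)² = 6084
Risk premium = EV − CE = 7380 − 6084 = 1296

$1,296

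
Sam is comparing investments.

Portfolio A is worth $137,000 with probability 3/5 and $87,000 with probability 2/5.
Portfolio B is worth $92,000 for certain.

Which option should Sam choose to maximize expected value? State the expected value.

Portfolio A = 3/5 × 137000 + 2/5 × 87000 = 82200 + 34800 = 117000
Portfolio B: 92000 (certain)

Portfolio A ($117,000)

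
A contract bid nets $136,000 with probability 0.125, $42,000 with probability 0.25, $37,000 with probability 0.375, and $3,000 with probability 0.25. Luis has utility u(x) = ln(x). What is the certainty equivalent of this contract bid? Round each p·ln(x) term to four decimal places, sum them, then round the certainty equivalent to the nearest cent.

E[u] = 0.125·ln(136000) + 0.25·ln(42000) + 0.375·ln(37000) + 0.25·ln(3000) = 1.4776 + 2.6614 + 3.9445 + 2.0016 = 10.0851
CE = e^10.0851 ≈ 23982.99

$23,982.99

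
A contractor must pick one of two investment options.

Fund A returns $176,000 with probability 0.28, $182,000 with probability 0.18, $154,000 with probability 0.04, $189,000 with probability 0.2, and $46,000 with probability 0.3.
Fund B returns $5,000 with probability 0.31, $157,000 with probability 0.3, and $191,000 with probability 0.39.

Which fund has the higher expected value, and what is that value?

Fund A ($139,800)

Fund A = 0.28 × 176000 + 0.18 × 182000 + 0.04 × 154000 + 0.2 × 189000 + 0.3 × 46000 = 49280 + 32760 + 6160 + 37800 + 13800 = 139800
Fund B = 0.31 × 5000 + 0.3 × 157000 + 0.39 × 191000 = 1550 + 47100 + 74490 = 123140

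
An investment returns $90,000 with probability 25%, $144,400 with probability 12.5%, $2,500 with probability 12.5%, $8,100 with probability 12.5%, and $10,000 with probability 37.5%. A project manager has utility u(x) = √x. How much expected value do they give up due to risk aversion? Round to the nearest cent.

$14,118.75

E[u] = 0.25·√90000 + 0.125·√144400 + 0.125·√2500 + 0.125·√8100 + 0.375·√10000 = 0.25·300 + 0.125·380 + 0.125·50 + 0.125·90 + 0.375·100 = 177.5
CE = (177.5)² = 31506.25
Risk premium = EV − CE = 45625 − 31506.25 = 14118.75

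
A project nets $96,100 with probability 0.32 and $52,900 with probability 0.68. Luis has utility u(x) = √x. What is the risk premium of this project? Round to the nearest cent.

$1,392.64

E[u] = 0.32·√96100 + 0.68·√52900 = 0.32·310 + 0.68·230 = 255.6
CE = (255.6)² = 65331.36
Risk premium = EV − CE = 66724 − 65331.36 = 1392.64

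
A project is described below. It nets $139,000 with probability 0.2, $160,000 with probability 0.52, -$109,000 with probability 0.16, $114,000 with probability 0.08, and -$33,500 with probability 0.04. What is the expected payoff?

EV = 0.2 × 139000 + 0.52 × 160000 + 0.16 × (-109000) + 0.08 × 114000 + 0.04 × (-33500) = 27800 + 83200 − 17440 + 9120 − 1340 = 101340

$101,340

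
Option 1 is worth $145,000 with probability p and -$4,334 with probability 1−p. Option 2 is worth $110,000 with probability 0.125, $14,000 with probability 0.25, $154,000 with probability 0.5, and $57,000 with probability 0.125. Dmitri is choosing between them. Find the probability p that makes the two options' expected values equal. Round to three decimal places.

EV(Option 2) = 0.125 × 110000 + 0.25 × 14000 + 0.5 × 154000 + 0.125 × 57000 = 13750 + 3500 + 77000 + 7125 = 101375
p·145000 + (1−p)·(-4334) = 101375
149334p − 4334 = 101375
p = (101375 + 4334) / 149334

p = 0.708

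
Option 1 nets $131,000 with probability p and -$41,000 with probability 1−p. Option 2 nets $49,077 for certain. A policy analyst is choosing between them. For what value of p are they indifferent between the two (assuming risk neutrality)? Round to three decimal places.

p·131000 + (1−p)·(-41000) = 49077
172000p − 41000 = 49077
p = (49077 + 41000) / 172000

p = 0.524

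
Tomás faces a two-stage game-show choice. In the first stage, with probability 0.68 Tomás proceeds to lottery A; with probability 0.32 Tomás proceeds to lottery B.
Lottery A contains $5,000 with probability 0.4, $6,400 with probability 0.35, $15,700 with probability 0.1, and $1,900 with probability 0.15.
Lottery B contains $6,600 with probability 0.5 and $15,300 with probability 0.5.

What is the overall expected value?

EV(A) = 0.4 × 5000 + 0.35 × 6400 + 0.1 × 15700 + 0.15 × 1900 = 2000 + 2240 + 1570 + 285 = 6095
EV(B) = 0.5 × 6600 + 0.5 × 15300 = 3300 + 7650 = 10950
Overall = 0.68 × 6095 + 0.32 × 10950 = 4144.6 + 3504 = 7648.6

$7,648.60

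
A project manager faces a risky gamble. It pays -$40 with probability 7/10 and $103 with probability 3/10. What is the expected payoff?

EV = 7/10 × (-40) + 3/10 × 103 = -28 + 30.9 = 2.9

$2.90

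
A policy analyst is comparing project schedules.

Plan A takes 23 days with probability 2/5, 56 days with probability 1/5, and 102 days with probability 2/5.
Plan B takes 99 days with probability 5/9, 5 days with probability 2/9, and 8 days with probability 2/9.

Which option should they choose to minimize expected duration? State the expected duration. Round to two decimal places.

Plan A = 2/5 × 23 + 1/5 × 56 + 2/5 × 102 = 9.2 + 11.2 + 40.8 = 61.2
Plan B = 5/9 × 99 + 2/9 × 5 + 2/9 × 8 = 55 + 1.1111 + 1.7778 = 57.8889

Plan B (57.89 days)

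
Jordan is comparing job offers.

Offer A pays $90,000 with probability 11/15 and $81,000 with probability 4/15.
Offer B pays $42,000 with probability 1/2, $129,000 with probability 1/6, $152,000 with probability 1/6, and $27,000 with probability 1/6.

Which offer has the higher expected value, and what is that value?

Offer A ($87,600)

Offer A = 11/15 × 90000 + 4/15 × 81000 = 66000 + 21600 = 87600
Offer B = 1/2 × 42000 + 1/6 × 129000 + 1/6 × 152000 + 1/6 × 27000 = 21000 + 21500 + 25333.3333 + 4500 = 72333.3333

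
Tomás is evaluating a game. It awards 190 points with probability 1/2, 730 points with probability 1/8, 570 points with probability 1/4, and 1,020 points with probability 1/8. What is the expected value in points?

EV = 1/2 × 190 + 1/8 × 730 + 1/4 × 570 + 1/8 × 1020 = 95 + 91.25 + 142.5 + 127.5 = 456.25

456.25 points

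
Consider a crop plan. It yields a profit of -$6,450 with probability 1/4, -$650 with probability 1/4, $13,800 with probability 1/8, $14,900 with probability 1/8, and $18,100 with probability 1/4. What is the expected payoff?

$6,337.50

EV = 1/4 × (-6450) + 1/4 × (-650) + 1/8 × 13800 + 1/8 × 14900 + 1/4 × 18100 = -1612.5 − 162.5 + 1725 + 1862.5 + 4525 = 6337.5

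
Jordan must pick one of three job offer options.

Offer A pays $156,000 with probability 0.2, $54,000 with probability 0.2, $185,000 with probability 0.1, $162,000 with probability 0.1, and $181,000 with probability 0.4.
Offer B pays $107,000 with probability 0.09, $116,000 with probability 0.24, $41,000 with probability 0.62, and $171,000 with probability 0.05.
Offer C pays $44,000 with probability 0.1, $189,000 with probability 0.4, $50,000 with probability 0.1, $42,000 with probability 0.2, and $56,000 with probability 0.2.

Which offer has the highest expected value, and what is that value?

Offer A ($149,100)

Offer A = 0.2 × 156000 + 0.2 × 54000 + 0.1 × 185000 + 0.1 × 162000 + 0.4 × 181000 = 31200 + 10800 + 18500 + 16200 + 72400 = 149100
Offer B = 0.09 × 107000 + 0.24 × 116000 + 0.62 × 41000 + 0.05 × 171000 = 9630 + 27840 + 25420 + 8550 = 71440
Offer C = 0.1 × 44000 + 0.4 × 189000 + 0.1 × 50000 + 0.2 × 42000 + 0.2 × 56000 = 4400 + 75600 + 5000 + 8400 + 11200 = 104600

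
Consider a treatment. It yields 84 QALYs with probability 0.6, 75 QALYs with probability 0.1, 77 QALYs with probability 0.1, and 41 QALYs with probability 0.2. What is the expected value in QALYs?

73.8 QALYs

EV = 0.6 × 84 + 0.1 × 75 + 0.1 × 77 + 0.2 × 41 = 50.4 + 7.5 + 7.7 + 8.2 = 73.8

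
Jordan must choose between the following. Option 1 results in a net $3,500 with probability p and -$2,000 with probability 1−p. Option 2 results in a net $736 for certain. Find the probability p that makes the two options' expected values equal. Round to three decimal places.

p = 0.497

p·3500 + (1−p)·(-2000) = 736
5500p − 2000 = 736
p = (736 + 2000) / 5500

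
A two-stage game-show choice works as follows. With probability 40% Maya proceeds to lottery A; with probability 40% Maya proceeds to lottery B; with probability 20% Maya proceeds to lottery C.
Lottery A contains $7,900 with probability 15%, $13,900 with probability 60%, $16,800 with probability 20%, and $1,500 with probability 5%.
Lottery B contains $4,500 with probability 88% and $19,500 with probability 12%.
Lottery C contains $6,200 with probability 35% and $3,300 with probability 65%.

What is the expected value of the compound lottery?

$8,567

EV(A) = 0.15 × 7900 + 0.6 × 13900 + 0.2 × 16800 + 0.05 × 1500 = 1185 + 8340 + 3360 + 75 = 12960
EV(B) = 0.88 × 4500 + 0.12 × 19500 = 3960 + 2340 = 6300
EV(C) = 0.35 × 6200 + 0.65 × 3300 = 2170 + 2145 = 4315
Overall = 0.4 × 12960 + 0.4 × 6300 + 0.2 × 4315 = 5184 + 2520 + 863 = 8567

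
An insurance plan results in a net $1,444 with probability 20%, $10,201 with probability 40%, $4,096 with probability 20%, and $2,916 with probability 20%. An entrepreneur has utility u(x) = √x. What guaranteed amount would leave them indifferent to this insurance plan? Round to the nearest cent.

$5,126.56

E[u] = 0.2·√1444 + 0.4·√10201 + 0.2·√4096 + 0.2·√2916 = 0.2·38 + 0.4·101 + 0.2·64 + 0.2·54 = 71.6
CE = (71.6)² = 5126.56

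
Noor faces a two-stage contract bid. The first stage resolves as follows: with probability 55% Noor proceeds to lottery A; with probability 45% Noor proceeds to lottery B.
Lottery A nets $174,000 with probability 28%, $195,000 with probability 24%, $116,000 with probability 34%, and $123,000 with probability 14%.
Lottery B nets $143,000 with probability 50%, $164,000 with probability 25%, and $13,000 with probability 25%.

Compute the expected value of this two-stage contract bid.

$135,786.50

EV(A) = 0.28 × 174000 + 0.24 × 195000 + 0.34 × 116000 + 0.14 × 123000 = 48720 + 46800 + 39440 + 17220 = 152180
EV(B) = 0.5 × 143000 + 0.25 × 164000 + 0.25 × 13000 = 71500 + 41000 + 3250 = 115750
Overall = 0.55 × 152180 + 0.45 × 115750 = 83699 + 52087.5 = 135786.5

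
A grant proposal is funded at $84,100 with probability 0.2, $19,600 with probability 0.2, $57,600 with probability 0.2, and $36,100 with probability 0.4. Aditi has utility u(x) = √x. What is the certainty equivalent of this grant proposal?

E[u] = 0.2·√84100 + 0.2·√19600 + 0.2·√57600 + 0.4·√36100 = 0.2·290 + 0.2·140 + 0.2·240 + 0.4·190 = 210
CE = (210)² = 44100

$44,100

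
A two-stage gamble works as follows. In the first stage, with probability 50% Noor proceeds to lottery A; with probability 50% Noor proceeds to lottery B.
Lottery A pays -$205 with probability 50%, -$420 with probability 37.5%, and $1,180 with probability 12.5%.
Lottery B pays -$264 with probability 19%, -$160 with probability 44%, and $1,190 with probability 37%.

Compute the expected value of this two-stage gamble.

EV(A) = 0.5 × (-205) + 0.375 × (-420) + 0.125 × 1180 = -102.5 − 157.5 + 147.5 = -112.5
EV(B) = 0.19 × (-264) + 0.44 × (-160) + 0.37 × 1190 = -50.16 − 70.4 + 440.3 = 319.74
Overall = 0.5 × (-112.5) + 0.5 × 319.74 = -56.25 + 159.87 = 103.62

$103.62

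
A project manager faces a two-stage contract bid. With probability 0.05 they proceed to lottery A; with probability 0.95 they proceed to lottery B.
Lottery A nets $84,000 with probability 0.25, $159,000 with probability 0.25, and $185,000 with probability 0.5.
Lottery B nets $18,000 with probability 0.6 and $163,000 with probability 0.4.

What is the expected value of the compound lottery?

$79,862.50

EV(A) = 0.25 × 84000 + 0.25 × 159000 + 0.5 × 185000 = 21000 + 39750 + 92500 = 153250
EV(B) = 0.6 × 18000 + 0.4 × 163000 = 10800 + 65200 = 76000
Overall = 0.05 × 153250 + 0.95 × 76000 = 7662.5 + 72200 = 79862.5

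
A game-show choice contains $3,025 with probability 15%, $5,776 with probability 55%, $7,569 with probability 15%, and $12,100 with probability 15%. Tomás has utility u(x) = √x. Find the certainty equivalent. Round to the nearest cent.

E[u] = 0.15·√3025 + 0.55·√5776 + 0.15·√7569 + 0.15·√12100 = 0.15·55 + 0.55·76 + 0.15·87 + 0.15·110 = 79.6
CE = (79.6)² = 6336.16

$6,336.16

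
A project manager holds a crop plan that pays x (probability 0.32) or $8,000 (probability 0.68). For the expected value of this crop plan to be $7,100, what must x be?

x = $5,187.50

0.32·x + 0.68·8000 = 7100
0.32·x = 7100 − 5440 = 1660
x = 1660 / 0.32 = 5187.5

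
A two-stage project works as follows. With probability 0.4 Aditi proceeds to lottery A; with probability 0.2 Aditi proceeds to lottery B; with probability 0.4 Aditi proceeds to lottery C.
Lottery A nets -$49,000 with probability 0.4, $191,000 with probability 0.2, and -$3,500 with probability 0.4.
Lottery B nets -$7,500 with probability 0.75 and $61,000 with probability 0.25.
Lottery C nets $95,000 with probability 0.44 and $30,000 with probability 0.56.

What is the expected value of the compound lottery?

$32,245

EV(A) = 0.4 × (-49000) + 0.2 × 191000 + 0.4 × (-3500) = -19600 + 38200 − 1400 = 17200
EV(B) = 0.75 × (-7500) + 0.25 × 61000 = -5625 + 15250 = 9625
EV(C) = 0.44 × 95000 + 0.56 × 30000 = 41800 + 16800 = 58600
Overall = 0.4 × 17200 + 0.2 × 9625 + 0.4 × 58600 = 6880 + 1925 + 23440 = 32245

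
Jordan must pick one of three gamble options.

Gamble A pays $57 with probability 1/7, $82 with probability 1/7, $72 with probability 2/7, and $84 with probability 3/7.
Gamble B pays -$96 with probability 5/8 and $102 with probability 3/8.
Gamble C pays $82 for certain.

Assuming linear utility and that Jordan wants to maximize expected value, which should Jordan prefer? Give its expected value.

Gamble C ($82)

Gamble A = 1/7 × 57 + 1/7 × 82 + 2/7 × 72 + 3/7 × 84 = 8.1429 + 11.7143 + 20.5714 + 36 = 76.4286
Gamble B = 5/8 × (-96) + 3/8 × 102 = -60 + 38.25 = -21.75
Gamble C: 82 (certain)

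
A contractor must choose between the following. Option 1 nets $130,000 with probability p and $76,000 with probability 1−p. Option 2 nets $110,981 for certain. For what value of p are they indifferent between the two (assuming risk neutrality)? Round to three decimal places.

p·130000 + (1−p)·76000 = 110981
54000p + 76000 = 110981
p = (110981 − 76000) / 54000

p = 0.648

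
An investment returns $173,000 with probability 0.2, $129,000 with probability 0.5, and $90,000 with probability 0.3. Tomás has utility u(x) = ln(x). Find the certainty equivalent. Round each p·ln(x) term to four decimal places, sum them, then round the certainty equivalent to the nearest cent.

$122,798.49

E[u] = 0.2·ln(173000) + 0.5·ln(129000) + 0.3·ln(90000) = 2.4122 + 5.8838 + 3.4223 = 11.7183
CE = e^11.7183 ≈ 122798.49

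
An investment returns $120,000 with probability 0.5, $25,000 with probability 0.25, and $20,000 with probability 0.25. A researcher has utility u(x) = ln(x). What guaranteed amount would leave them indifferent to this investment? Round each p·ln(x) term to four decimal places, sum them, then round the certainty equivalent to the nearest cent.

$51,802.83

E[u] = 0.5·ln(120000) + 0.25·ln(25000) + 0.25·ln(20000) = 5.8476 + 2.5317 + 2.4759 = 10.8552
CE = e^10.8552 ≈ 51802.83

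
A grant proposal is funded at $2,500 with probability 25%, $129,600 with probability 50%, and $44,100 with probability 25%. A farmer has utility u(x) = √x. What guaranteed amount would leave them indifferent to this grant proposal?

E[u] = 0.25·√2500 + 0.5·√129600 + 0.25·√44100 = 0.25·50 + 0.5·360 + 0.25·210 = 245
CE = (245)² = 60025

$60,025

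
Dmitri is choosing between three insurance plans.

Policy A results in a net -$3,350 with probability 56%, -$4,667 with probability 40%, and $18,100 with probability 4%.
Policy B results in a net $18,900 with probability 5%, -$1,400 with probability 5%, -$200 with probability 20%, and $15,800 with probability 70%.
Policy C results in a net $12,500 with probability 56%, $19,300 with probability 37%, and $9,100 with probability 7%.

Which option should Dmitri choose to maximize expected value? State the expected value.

Policy A = 0.56 × (-3350) + 0.4 × (-4667) + 0.04 × 18100 = -1876 − 1866.8 + 724 = -3018.8
Policy B = 0.05 × 18900 + 0.05 × (-1400) + 0.2 × (-200) + 0.7 × 15800 = 945 − 70 − 40 + 11060 = 11895
Policy C = 0.56 × 12500 + 0.37 × 19300 + 0.07 × 9100 = 7000 + 7141 + 637 = 14778

Policy C ($14,778)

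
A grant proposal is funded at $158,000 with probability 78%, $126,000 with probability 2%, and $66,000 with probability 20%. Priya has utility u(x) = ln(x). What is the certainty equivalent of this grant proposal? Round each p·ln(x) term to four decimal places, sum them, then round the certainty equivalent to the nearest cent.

$132,098.09

E[u] = 0.78·ln(158000) + 0.02·ln(126000) + 0.2·ln(66000) = 9.3369 + 0.2349 + 2.2195 = 11.7913
CE = e^11.7913 ≈ 132098.09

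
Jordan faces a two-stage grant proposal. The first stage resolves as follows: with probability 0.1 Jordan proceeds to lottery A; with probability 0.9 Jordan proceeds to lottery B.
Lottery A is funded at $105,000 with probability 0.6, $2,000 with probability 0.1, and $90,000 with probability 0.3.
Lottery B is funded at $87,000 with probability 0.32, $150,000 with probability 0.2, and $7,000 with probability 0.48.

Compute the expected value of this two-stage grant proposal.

EV(A) = 0.6 × 105000 + 0.1 × 2000 + 0.3 × 90000 = 63000 + 200 + 27000 = 90200
EV(B) = 0.32 × 87000 + 0.2 × 150000 + 0.48 × 7000 = 27840 + 30000 + 3360 = 61200
Overall = 0.1 × 90200 + 0.9 × 61200 = 9020 + 55080 = 64100

$64,100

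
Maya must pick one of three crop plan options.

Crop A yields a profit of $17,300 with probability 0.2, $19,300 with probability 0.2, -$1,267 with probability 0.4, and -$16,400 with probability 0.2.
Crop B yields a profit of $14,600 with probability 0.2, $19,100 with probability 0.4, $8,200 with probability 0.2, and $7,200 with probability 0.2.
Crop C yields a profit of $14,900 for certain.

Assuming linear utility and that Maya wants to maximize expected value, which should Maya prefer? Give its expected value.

Crop C ($14,900)

Crop A = 0.2 × 17300 + 0.2 × 19300 + 0.4 × (-1267) + 0.2 × (-16400) = 3460 + 3860 − 506.8 − 3280 = 3533.2
Crop B = 0.2 × 14600 + 0.4 × 19100 + 0.2 × 8200 + 0.2 × 7200 = 2920 + 7640 + 1640 + 1440 = 13640
Crop C: 14900 (certain)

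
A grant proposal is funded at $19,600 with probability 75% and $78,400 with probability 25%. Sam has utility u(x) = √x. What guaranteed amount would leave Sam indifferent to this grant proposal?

E[u] = 0.75·√19600 + 0.25·√78400 = 0.75·140 + 0.25·280 = 175
CE = (175)² = 30625

$30,625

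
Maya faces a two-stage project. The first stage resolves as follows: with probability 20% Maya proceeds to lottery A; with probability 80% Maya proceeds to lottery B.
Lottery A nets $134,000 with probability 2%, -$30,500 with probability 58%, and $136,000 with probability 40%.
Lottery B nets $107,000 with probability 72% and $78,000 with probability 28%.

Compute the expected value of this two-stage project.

EV(A) = 0.02 × 134000 + 0.58 × (-30500) + 0.4 × 136000 = 2680 − 17690 + 54400 = 39390
EV(B) = 0.72 × 107000 + 0.28 × 78000 = 77040 + 21840 = 98880
Overall = 0.2 × 39390 + 0.8 × 98880 = 7878 + 79104 = 86982

$86,982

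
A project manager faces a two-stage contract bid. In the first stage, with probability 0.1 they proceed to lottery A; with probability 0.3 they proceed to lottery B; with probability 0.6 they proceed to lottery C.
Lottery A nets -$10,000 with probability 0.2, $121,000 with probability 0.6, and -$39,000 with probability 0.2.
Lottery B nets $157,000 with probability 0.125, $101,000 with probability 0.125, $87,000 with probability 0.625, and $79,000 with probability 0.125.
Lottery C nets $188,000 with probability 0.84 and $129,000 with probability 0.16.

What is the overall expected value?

EV(A) = 0.2 × (-10000) + 0.6 × 121000 + 0.2 × (-39000) = -2000 + 72600 − 7800 = 62800
EV(B) = 0.125 × 157000 + 0.125 × 101000 + 0.625 × 87000 + 0.125 × 79000 = 19625 + 12625 + 54375 + 9875 = 96500
EV(C) = 0.84 × 188000 + 0.16 × 129000 = 157920 + 20640 = 178560
Overall = 0.1 × 62800 + 0.3 × 96500 + 0.6 × 178560 = 6280 + 28950 + 107136 = 142366

$142,366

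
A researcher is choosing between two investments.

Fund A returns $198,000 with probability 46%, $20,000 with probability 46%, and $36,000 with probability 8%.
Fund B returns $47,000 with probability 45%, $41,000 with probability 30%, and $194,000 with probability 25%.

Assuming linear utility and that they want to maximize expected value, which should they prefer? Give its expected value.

Fund A = 0.46 × 198000 + 0.46 × 20000 + 0.08 × 36000 = 91080 + 9200 + 2880 = 103160
Fund B = 0.45 × 47000 + 0.3 × 41000 + 0.25 × 194000 = 21150 + 12300 + 48500 = 81950

Fund A ($103,160)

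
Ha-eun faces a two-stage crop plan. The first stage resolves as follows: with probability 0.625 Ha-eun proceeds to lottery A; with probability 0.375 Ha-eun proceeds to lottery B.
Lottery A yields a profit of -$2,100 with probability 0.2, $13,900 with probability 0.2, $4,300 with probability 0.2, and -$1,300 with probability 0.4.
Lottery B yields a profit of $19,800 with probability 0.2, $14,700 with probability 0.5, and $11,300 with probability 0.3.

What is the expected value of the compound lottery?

$7,200

EV(A) = 0.2 × (-2100) + 0.2 × 13900 + 0.2 × 4300 + 0.4 × (-1300) = -420 + 2780 + 860 − 520 = 2700
EV(B) = 0.2 × 19800 + 0.5 × 14700 + 0.3 × 11300 = 3960 + 7350 + 3390 = 14700
Overall = 0.625 × 2700 + 0.375 × 14700 = 1687.5 + 5512.5 = 7200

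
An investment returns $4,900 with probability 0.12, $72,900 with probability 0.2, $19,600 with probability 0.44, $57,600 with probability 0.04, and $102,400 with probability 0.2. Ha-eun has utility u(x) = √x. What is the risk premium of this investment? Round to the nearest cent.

$7,530.24

E[u] = 0.12·√4900 + 0.2·√72900 + 0.44·√19600 + 0.04·√57600 + 0.2·√102400 = 0.12·70 + 0.2·270 + 0.44·140 + 0.04·240 + 0.2·320 = 197.6
CE = (197.6)² = 39045.76
Risk premium = EV − CE = 46576 − 39045.76 = 7530.24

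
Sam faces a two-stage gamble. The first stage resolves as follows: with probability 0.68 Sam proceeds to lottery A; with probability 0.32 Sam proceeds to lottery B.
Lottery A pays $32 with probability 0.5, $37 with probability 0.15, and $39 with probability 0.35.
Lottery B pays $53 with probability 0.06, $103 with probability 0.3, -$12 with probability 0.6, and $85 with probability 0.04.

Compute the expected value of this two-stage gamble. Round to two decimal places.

$33.63

EV(A) = 0.5 × 32 + 0.15 × 37 + 0.35 × 39 = 16 + 5.55 + 13.65 = 35.2
EV(B) = 0.06 × 53 + 0.3 × 103 + 0.6 × (-12) + 0.04 × 85 = 3.18 + 30.9 − 7.2 + 3.4 = 30.28
Overall = 0.68 × 35.2 + 0.32 × 30.28 = 23.936 + 9.6896 = 33.6256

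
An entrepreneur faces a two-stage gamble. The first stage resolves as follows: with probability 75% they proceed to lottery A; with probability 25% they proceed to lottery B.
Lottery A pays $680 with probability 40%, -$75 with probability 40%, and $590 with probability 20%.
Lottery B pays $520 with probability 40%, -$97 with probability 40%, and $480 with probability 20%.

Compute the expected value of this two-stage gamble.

$336.30

EV(A) = 0.4 × 680 + 0.4 × (-75) + 0.2 × 590 = 272 − 30 + 118 = 360
EV(B) = 0.4 × 520 + 0.4 × (-97) + 0.2 × 480 = 208 − 38.8 + 96 = 265.2
Overall = 0.75 × 360 + 0.25 × 265.2 = 270 + 66.3 = 336.3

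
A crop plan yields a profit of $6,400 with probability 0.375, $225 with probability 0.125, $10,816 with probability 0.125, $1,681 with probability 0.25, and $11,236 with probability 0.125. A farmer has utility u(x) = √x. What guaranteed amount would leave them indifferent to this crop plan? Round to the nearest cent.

E[u] = 0.375·√6400 + 0.125·√225 + 0.125·√10816 + 0.25·√1681 + 0.125·√11236 = 0.375·80 + 0.125·15 + 0.125·104 + 0.25·41 + 0.125·106 = 68.375
CE = (68.375)² = 4675.140625

$4,675.14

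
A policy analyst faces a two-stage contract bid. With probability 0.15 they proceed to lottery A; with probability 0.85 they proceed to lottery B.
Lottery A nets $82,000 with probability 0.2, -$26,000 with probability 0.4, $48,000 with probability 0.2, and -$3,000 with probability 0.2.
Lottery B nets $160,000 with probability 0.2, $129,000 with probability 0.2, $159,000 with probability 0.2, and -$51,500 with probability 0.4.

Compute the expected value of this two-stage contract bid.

$60,900

EV(A) = 0.2 × 82000 + 0.4 × (-26000) + 0.2 × 48000 + 0.2 × (-3000) = 16400 − 10400 + 9600 − 600 = 15000
EV(B) = 0.2 × 160000 + 0.2 × 129000 + 0.2 × 159000 + 0.4 × (-51500) = 32000 + 25800 + 31800 − 20600 = 69000
Overall = 0.15 × 15000 + 0.85 × 69000 = 2250 + 58650 = 60900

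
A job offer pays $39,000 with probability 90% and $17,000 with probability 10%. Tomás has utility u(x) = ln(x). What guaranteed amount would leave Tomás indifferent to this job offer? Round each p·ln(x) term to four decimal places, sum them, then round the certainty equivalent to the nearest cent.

E[u] = 0.9·ln(39000) + 0.1·ln(17000) = 9.5142 + 0.9741 = 10.4883
CE = e^10.4883 ≈ 35893.09

$35,893.09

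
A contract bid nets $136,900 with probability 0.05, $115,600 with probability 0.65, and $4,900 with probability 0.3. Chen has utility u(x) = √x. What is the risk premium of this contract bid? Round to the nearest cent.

$15,594.75

E[u] = 0.05·√136900 + 0.65·√115600 + 0.3·√4900 = 0.05·370 + 0.65·340 + 0.3·70 = 260.5
CE = (260.5)² = 67860.25
Risk premium = EV − CE = 83455 − 67860.25 = 15594.75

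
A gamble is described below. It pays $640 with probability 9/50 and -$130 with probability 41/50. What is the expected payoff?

EV = 9/50 × 640 + 41/50 × (-130) = 115.2 − 106.6 = 8.6

$8.60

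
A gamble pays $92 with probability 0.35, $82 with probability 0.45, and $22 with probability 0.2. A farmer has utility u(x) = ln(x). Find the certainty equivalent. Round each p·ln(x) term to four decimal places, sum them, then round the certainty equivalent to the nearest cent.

$65.61

E[u] = 0.35·ln(92) + 0.45·ln(82) + 0.2·ln(22) = 1.5826 + 1.9830 + 0.6182 = 4.1838
CE = e^4.1838 ≈ 65.61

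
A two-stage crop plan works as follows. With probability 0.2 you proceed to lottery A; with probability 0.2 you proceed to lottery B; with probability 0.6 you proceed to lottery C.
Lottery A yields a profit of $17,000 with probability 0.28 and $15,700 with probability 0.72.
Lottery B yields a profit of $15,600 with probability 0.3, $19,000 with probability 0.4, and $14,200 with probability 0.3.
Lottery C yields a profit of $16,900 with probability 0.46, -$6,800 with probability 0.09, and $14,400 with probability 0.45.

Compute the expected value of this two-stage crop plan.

EV(A) = 0.28 × 17000 + 0.72 × 15700 = 4760 + 11304 = 16064
EV(B) = 0.3 × 15600 + 0.4 × 19000 + 0.3 × 14200 = 4680 + 7600 + 4260 = 16540
EV(C) = 0.46 × 16900 + 0.09 × (-6800) + 0.45 × 14400 = 7774 − 612 + 6480 = 13642
Overall = 0.2 × 16064 + 0.2 × 16540 + 0.6 × 13642 = 3212.8 + 3308 + 8185.2 = 14706

$14,706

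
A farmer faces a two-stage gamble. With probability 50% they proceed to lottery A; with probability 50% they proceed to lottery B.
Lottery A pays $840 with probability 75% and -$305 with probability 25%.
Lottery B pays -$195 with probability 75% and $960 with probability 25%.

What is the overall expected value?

EV(A) = 0.75 × 840 + 0.25 × (-305) = 630 − 76.25 = 553.75
EV(B) = 0.75 × (-195) + 0.25 × 960 = -146.25 + 240 = 93.75
Overall = 0.5 × 553.75 + 0.5 × 93.75 = 276.875 + 46.875 = 323.75

$323.75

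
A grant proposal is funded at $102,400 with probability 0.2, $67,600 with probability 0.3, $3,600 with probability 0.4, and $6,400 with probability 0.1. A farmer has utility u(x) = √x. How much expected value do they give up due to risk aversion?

E[u] = 0.2·√102400 + 0.3·√67600 + 0.4·√3600 + 0.1·√6400 = 0.2·320 + 0.3·260 + 0.4·60 + 0.1·80 = 174
CE = (174)² = 30276
Risk premium = EV − CE = 42840 − 30276 = 12564

$12,564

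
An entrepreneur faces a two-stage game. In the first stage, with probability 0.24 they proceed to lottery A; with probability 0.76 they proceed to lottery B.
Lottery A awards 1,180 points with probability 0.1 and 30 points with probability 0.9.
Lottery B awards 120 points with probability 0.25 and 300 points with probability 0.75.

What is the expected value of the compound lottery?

EV(A) = 0.1 × 1180 + 0.9 × 30 = 118 + 27 = 145
EV(B) = 0.25 × 120 + 0.75 × 300 = 30 + 225 = 255
Overall = 0.24 × 145 + 0.76 × 255 = 34.8 + 193.8 = 228.6

228.6 points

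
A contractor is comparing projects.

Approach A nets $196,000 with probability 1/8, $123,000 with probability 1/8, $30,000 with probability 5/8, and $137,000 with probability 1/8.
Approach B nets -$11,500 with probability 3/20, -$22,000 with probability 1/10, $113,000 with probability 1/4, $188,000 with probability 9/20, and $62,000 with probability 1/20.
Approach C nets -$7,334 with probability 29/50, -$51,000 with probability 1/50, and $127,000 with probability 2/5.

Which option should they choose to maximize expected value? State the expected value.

Approach A = 1/8 × 196000 + 1/8 × 123000 + 5/8 × 30000 + 1/8 × 137000 = 24500 + 15375 + 18750 + 17125 = 75750
Approach B = 3/20 × (-11500) + 1/10 × (-22000) + 1/4 × 113000 + 9/20 × 188000 + 1/20 × 62000 = -1725 − 2200 + 28250 + 84600 + 3100 = 112025
Approach C = 29/50 × (-7334) + 1/50 × (-51000) + 2/5 × 127000 = -4253.72 − 1020 + 50800 = 45526.28

Approach B ($112,025)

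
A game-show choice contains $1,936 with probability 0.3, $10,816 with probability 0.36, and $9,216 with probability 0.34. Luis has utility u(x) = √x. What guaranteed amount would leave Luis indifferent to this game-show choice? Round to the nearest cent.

E[u] = 0.3·√1936 + 0.36·√10816 + 0.34·√9216 = 0.3·44 + 0.36·104 + 0.34·96 = 83.28
CE = (83.28)² = 6935.5584

$6,935.56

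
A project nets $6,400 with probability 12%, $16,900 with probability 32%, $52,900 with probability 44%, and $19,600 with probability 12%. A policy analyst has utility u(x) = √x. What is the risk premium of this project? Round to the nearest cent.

$3,175.36

E[u] = 0.12·√6400 + 0.32·√16900 + 0.44·√52900 + 0.12·√19600 = 0.12·80 + 0.32·130 + 0.44·230 + 0.12·140 = 169.2
CE = (169.2)² = 28628.64
Risk premium = EV − CE = 31804 − 28628.64 = 3175.36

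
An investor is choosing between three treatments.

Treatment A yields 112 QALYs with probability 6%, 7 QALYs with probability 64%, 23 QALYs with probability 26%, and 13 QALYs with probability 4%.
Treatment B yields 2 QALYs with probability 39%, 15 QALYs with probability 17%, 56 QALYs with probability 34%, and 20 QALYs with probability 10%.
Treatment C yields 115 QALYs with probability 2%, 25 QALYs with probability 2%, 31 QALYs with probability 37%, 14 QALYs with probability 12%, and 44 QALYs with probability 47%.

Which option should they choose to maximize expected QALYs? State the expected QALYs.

Treatment A = 0.06 × 112 + 0.64 × 7 + 0.26 × 23 + 0.04 × 13 = 6.72 + 4.48 + 5.98 + 0.52 = 17.7
Treatment B = 0.39 × 2 + 0.17 × 15 + 0.34 × 56 + 0.1 × 20 = 0.78 + 2.55 + 19.04 + 2 = 24.37
Treatment C = 0.02 × 115 + 0.02 × 25 + 0.37 × 31 + 0.12 × 14 + 0.47 × 44 = 2.3 + 0.5 + 11.47 + 1.68 + 20.68 = 36.63

Treatment C (36.63 QALYs)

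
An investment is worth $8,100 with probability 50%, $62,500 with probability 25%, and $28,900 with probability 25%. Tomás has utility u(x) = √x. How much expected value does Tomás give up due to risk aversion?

$4,400

E[u] = 0.5·√8100 + 0.25·√62500 + 0.25·√28900 = 0.5·90 + 0.25·250 + 0.25·170 = 150
CE = (150)² = 22500
Risk premium = EV − CE = 26900 − 22500 = 4400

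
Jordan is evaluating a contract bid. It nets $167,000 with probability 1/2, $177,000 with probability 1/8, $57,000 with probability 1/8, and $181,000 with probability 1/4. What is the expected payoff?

$158,000

EV = 1/2 × 167000 + 1/8 × 177000 + 1/8 × 57000 + 1/4 × 181000 = 83500 + 22125 + 7125 + 45250 = 158000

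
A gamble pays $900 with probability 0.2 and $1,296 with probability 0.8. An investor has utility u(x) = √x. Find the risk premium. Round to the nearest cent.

E[u] = 0.2·√900 + 0.8·√1296 = 0.2·30 + 0.8·36 = 34.8
CE = (34.8)² = 1211.04
Risk premium = EV − CE = 1216.8 − 1211.04 = 5.76

$5.76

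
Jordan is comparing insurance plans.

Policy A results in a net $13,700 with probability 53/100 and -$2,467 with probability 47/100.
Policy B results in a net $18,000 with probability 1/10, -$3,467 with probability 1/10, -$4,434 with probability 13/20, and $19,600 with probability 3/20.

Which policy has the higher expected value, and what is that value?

Policy A = 53/100 × 13700 + 47/100 × (-2467) = 7261 − 1159.49 = 6101.51
Policy B = 1/10 × 18000 + 1/10 × (-3467) + 13/20 × (-4434) + 3/20 × 19600 = 1800 − 346.7 − 2882.1 + 2940 = 1511.2

Policy A ($6,101.51)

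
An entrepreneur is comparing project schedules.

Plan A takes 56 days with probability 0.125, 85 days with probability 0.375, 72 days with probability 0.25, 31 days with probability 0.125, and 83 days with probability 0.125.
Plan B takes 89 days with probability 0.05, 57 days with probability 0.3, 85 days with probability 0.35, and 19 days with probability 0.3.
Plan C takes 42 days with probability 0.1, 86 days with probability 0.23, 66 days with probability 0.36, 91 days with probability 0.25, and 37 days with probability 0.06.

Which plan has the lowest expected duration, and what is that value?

Plan B (57 days)

Plan A = 0.125 × 56 + 0.375 × 85 + 0.25 × 72 + 0.125 × 31 + 0.125 × 83 = 7 + 31.875 + 18 + 3.875 + 10.375 = 71.125
Plan B = 0.05 × 89 + 0.3 × 57 + 0.35 × 85 + 0.3 × 19 = 4.45 + 17.1 + 29.75 + 5.7 = 57
Plan C = 0.1 × 42 + 0.23 × 86 + 0.36 × 66 + 0.25 × 91 + 0.06 × 37 = 4.2 + 19.78 + 23.76 + 22.75 + 2.22 = 72.71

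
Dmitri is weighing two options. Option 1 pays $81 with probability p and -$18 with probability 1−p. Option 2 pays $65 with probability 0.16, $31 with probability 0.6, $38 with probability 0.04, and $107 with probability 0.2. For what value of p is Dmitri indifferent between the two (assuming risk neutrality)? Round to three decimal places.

EV(Option 2) = 0.16 × 65 + 0.6 × 31 + 0.04 × 38 + 0.2 × 107 = 10.4 + 18.6 + 1.52 + 21.4 = 51.92
p·81 + (1−p)·(-18) = 51.92
99p − 18 = 51.92
p = (51.92 + 18) / 99

p = 0.706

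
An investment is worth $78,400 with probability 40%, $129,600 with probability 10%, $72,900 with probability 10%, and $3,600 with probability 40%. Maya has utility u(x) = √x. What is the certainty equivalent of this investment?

$39,601

E[u] = 0.4·√78400 + 0.1·√129600 + 0.1·√72900 + 0.4·√3600 = 0.4·280 + 0.1·360 + 0.1·270 + 0.4·60 = 199
CE = (199)² = 39601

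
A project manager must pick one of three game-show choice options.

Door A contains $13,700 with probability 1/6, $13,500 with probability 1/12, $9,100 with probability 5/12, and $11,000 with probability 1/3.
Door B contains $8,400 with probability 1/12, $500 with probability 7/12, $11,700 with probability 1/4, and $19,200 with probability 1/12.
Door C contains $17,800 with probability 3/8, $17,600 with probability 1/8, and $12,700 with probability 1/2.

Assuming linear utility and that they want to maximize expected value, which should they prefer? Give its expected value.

Door C ($15,225)

Door A = 1/6 × 13700 + 1/12 × 13500 + 5/12 × 9100 + 1/3 × 11000 = 2283.3333 + 1125 + 3791.6667 + 3666.6667 = 10866.6667
Door B = 1/12 × 8400 + 7/12 × 500 + 1/4 × 11700 + 1/12 × 19200 = 700 + 291.6667 + 2925 + 1600 = 5516.6667
Door C = 3/8 × 17800 + 1/8 × 17600 + 1/2 × 12700 = 6675 + 2200 + 6350 = 15225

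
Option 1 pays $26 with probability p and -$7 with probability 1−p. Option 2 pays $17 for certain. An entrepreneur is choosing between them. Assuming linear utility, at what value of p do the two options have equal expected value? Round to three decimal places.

p = 0.727

p·26 + (1−p)·(-7) = 17
33p − 7 = 17
p = (17 + 7) / 33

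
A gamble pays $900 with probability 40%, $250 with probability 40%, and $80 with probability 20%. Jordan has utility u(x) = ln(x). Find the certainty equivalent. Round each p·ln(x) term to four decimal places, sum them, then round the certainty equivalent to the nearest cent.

$332.29

E[u] = 0.4·ln(900) + 0.4·ln(250) + 0.2·ln(80) = 2.7210 + 2.2086 + 0.8764 = 5.8060
CE = e^5.8060 ≈ 332.29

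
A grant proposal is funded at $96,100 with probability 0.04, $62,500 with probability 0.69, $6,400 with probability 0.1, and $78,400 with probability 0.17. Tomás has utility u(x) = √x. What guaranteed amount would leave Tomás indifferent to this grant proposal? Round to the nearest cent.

$57,840.25

E[u] = 0.04·√96100 + 0.69·√62500 + 0.1·√6400 + 0.17·√78400 = 0.04·310 + 0.69·250 + 0.1·80 + 0.17·280 = 240.5
CE = (240.5)² = 57840.25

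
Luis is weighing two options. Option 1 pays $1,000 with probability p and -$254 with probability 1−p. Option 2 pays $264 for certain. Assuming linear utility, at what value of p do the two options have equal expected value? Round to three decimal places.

p = 0.413

p·1000 + (1−p)·(-254) = 264
1254p − 254 = 264
p = (264 + 254) / 1254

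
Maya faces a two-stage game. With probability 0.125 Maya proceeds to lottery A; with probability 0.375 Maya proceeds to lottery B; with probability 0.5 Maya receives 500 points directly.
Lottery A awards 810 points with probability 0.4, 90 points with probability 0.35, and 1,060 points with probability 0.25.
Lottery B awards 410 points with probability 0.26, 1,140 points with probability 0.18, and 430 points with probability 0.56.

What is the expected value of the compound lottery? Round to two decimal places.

534.79 points

EV(A) = 0.4 × 810 + 0.35 × 90 + 0.25 × 1060 = 324 + 31.5 + 265 = 620.5
EV(B) = 0.26 × 410 + 0.18 × 1140 + 0.56 × 430 = 106.6 + 205.2 + 240.8 = 552.6
Branch C: 500 (certain)
Overall = 0.125 × 620.5 + 0.375 × 552.6 + 0.5 × 500 = 77.5625 + 207.225 + 250 = 534.7875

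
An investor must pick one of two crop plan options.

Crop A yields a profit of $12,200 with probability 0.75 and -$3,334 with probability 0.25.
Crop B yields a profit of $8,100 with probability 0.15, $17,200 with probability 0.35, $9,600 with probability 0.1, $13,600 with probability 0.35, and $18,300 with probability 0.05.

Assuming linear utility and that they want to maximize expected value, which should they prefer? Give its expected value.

Crop B ($13,870)

Crop A = 0.75 × 12200 + 0.25 × (-3334) = 9150 − 833.5 = 8316.5
Crop B = 0.15 × 8100 + 0.35 × 17200 + 0.1 × 9600 + 0.35 × 13600 + 0.05 × 18300 = 1215 + 6020 + 960 + 4760 + 915 = 13870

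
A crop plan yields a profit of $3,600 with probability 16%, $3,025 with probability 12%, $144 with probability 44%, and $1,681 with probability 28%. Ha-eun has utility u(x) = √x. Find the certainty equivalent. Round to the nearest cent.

$1,086.36

E[u] = 0.16·√3600 + 0.12·√3025 + 0.44·√144 + 0.28·√1681 = 0.16·60 + 0.12·55 + 0.44·12 + 0.28·41 = 32.96
CE = (32.96)² = 1086.3616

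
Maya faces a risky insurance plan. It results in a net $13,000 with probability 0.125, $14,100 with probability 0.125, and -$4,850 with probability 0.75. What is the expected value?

EV = 0.125 × 13000 + 0.125 × 14100 + 0.75 × (-4850) = 1625 + 1762.5 − 3637.5 = -250

-$250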